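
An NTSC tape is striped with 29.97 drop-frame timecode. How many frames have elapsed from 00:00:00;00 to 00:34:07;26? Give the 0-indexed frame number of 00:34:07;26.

Complete 10-minute blocks: 3, each 17982 frames → 53946.
Remaining 4 whole minutes in the current block: 1800 + 3 × 1798 = 7194 frames.
Within the current minute: 7 × 30 + 26 − 2 = 234 (labels ;00/;01 skipped at this minute). Total = 53946 + 7194 + 234 = 61374.

61374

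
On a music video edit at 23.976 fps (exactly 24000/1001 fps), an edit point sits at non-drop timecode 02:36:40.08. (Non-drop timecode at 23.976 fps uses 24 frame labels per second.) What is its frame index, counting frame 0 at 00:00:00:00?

225608

Total seconds to the label: (2 × 3600 + 36 × 60 + 40) = 9400.
Frame index = 9400 × 24 + 8 = 225608.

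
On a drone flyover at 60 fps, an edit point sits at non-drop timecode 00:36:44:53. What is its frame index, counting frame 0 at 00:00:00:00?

Total seconds to the label: (0 × 3600 + 36 × 60 + 44) = 2204.
Frame index = 2204 × 60 + 53 = 132293.

132293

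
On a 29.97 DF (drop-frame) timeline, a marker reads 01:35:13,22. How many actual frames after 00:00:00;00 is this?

Complete 10-minute blocks: 9, each 17982 frames → 161838.
Remaining 5 whole minutes in the current block: 1800 + 4 × 1798 = 8992 frames.
Within the current minute: 13 × 30 + 22 − 2 = 410 (labels ;00/;01 skipped at this minute). Total = 161838 + 8992 + 410 = 171240.

171240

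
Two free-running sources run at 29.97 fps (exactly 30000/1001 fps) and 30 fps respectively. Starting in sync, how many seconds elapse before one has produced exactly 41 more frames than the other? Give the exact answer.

41041/30 seconds

The gap grows by |30 − 30000/1001| = 30/1001 frames per second.
Time for a 41-frame gap: 41 ÷ (30/1001) = 41041/30 s.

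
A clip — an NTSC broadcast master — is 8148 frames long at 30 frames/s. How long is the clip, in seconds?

Running time = 8148 / (30) = 271.6 s.

271.6 seconds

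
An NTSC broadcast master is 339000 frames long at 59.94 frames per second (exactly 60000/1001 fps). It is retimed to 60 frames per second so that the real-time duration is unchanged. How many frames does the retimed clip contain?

339339 frames

Target frames = source frames × (target rate / source rate) = 339000 × (60)/(60000/1001) = 339000 × 1001/1000 = 339339.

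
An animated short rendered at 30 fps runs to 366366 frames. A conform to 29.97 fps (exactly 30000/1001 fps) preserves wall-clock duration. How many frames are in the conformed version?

366000 frames

Target frames = source frames × (target rate / source rate) = 366366 × (30000/1001)/(30) = 366366 × 1000/1001 = 366000.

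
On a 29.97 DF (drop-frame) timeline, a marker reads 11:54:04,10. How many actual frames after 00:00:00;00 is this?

1284044

As if non-drop at 30 labels/s: (11 × 3600 + 54 × 60 + 4) × 30 + 10 = 1285330.
Minute boundaries passed: 714; those not divisible by 10: 714 − 71 = 643; dropped labels = 2 × 643 = 1286.
Actual frame index = 1285330 − 1286 = 1284044.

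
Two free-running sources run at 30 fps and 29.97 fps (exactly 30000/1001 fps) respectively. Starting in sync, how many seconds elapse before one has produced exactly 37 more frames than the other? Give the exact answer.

37037/30 seconds

The gap grows by |30000/1001 − 30| = 30/1001 frames per second.
Time for a 37-frame gap: 37 ÷ (30/1001) = 37037/30 s.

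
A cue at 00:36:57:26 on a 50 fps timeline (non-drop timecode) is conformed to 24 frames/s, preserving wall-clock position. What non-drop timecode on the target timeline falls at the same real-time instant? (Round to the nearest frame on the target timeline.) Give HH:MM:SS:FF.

Source frame index: (0×3600 + 36×60 + 57) × 50 + 26 = 110876.
Real time: 110876 / (50) = 55438/25 s.
Target frame: (55438/25) × (24) = 1330512/25 ≈ 53220.480 → 53220.
At 24 labels/s: frame 53220 → 00:36:57:12.

00:36:57:12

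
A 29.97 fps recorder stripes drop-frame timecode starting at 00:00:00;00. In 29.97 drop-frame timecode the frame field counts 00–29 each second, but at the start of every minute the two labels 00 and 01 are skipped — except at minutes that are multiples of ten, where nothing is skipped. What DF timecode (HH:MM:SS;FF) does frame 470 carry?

Ten DF minutes hold 17982 frames, so frame 470 lies in block 0 (frames 0–17981) with 470 frames into that block.
The block's first minute is 1800 frames and the rest 1798 each; 470 frames reaches minute 0, so 0 × 18 + 0 × 2 = 0 labels have been skipped so far.
Adding those back, label number 470 + 0 = 470 at 30 labels/s is 15 s + 20 f = 0 h 0 min 15 s frame 20, i.e. 00:00:15;20.

00:00:15;20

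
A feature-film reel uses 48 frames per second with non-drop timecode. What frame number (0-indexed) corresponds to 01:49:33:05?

315509

Total seconds to the label: (1 × 3600 + 49 × 60 + 33) = 6573.
Frame index = 6573 × 48 + 5 = 315509.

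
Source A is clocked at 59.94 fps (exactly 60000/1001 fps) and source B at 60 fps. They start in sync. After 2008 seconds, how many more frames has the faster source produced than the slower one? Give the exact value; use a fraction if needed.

A emits 60000/1001 × 2008 = 120480000/1001 frames; B emits 60 × 2008 = 120480.
Difference = 120480/1001 frames (≈ 120.3596); B is ahead of A.

120480/1001 frames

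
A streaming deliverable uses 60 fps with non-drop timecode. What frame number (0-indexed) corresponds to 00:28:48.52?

frame 103732

Total seconds to the label: (0 × 3600 + 28 × 60 + 48) = 1728.
Frame index = 1728 × 60 + 52 = 103732.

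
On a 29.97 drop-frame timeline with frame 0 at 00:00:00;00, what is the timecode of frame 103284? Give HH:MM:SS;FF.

Each 10-minute DF block holds 10 × 60 × 30 − 9 × 2 = 17982 frames. 103284 ÷ 17982 → 5 full blocks, remainder 13374.
Within the partial block the first minute is 1800 frames and each further minute 1798, so 7 further minute boundaries passed. Total skipped labels = 18 × 5 + 2 × 7 = 104.
Non-drop label index = 103284 + 104 = 103388; at 30 labels/s that is 00:57:26:08, i.e. DF 00:57:26;08.

00:57:26;08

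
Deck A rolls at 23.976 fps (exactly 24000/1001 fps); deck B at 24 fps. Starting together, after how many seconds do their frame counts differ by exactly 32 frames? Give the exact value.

The gap grows by |24 − 24000/1001| = 24/1001 frames per second.
Time for a 32-frame gap: 32 ÷ (24/1001) = 4004/3 s.

4004/3 seconds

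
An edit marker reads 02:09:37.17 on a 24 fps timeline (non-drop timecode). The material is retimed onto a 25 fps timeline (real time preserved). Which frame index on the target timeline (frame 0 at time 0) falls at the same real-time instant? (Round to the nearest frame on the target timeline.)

Source frame index: (2×3600 + 9×60 + 37) × 24 + 17 = 186665.
Real time: 186665 / (24) = 186665/24 s.
Target frame: (186665/24) × (25) = 4666625/24 ≈ 194442.708 → 194443.

frame 194443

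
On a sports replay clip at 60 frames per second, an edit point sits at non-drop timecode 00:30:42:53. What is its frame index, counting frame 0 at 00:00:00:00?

Total seconds to the label: (0 × 3600 + 30 × 60 + 42) = 1842.
Frame index = 1842 × 60 + 53 = 110573.

frame 110573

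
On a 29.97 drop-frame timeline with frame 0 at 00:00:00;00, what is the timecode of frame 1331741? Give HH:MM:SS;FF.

12:20:35;23

Ten DF minutes hold 17982 frames, so frame 1331741 lies in block 74 (frames 1330668–1348649) with 1073 frames into that block.
The block's first minute is 1800 frames and the rest 1798 each; 1073 frames reaches minute 0, so 74 × 18 + 0 × 2 = 1332 labels have been skipped so far.
Adding those back, label number 1331741 + 1332 = 1333073 at 30 labels/s is 44435 s + 23 f = 12 h 20 min 35 s frame 23, i.e. 12:20:35;23.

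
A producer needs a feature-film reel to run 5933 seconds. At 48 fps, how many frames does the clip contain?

Frames = 5933 × 48 = 284784.

284784 frames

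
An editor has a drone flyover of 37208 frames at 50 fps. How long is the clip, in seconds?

Running time = 37208 / (50) = 744.16 s.

744.16 seconds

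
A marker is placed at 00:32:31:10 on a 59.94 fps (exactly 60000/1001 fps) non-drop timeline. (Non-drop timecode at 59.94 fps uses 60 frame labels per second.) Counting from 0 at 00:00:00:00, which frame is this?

Total seconds to the label: (0 × 3600 + 32 × 60 + 31) = 1951.
Frame index = 1951 × 60 + 10 = 117070.

frame 117070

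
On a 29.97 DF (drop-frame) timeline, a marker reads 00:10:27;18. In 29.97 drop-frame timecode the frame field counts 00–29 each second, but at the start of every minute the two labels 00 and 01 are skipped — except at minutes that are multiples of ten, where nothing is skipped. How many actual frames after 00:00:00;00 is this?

Complete 10-minute blocks: 1, each 17982 frames → 17982.
Remaining 0 whole minutes in the current block: 0 frames.
Within the current minute: 27 × 30 + 18 = 828. Total = 17982 + 0 + 828 = 18810.

18810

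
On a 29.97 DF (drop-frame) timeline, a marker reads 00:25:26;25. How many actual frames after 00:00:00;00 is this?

Complete 10-minute blocks: 2, each 17982 frames → 35964.
Remaining 5 whole minutes in the current block: 1800 + 4 × 1798 = 8992 frames.
Within the current minute: 26 × 30 + 25 − 2 = 803 (labels ;00/;01 skipped at this minute). Total = 35964 + 8992 + 803 = 45759.

45759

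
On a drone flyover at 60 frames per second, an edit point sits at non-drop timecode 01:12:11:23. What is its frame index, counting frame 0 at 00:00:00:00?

frame 259883

Total seconds to the label: (1 × 3600 + 12 × 60 + 11) = 4331.
Frame index = 4331 × 60 + 23 = 259883.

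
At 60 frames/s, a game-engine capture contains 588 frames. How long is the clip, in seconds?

Running time = 588 / (60) = 9.8 s.

9.8 seconds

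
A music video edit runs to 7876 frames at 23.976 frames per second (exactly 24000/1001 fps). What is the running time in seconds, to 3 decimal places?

Running time = 7876 × 1001/24000 = 1970969/6000 s ≈ 328.495 s.

328.495 seconds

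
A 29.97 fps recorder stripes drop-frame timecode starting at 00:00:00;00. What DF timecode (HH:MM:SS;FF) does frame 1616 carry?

Each 10-minute DF block holds 10 × 60 × 30 − 9 × 2 = 17982 frames. 1616 ÷ 17982 → 0 full blocks, remainder 1616.
Within the partial block the first minute is 1800 frames and each further minute 1798, so 0 further minute boundaries passed. Total skipped labels = 18 × 0 + 2 × 0 = 0.
Non-drop label index = 1616 + 0 = 1616; at 30 labels/s that is 00:00:53:26, i.e. DF 00:00:53;26.

00:00:53;26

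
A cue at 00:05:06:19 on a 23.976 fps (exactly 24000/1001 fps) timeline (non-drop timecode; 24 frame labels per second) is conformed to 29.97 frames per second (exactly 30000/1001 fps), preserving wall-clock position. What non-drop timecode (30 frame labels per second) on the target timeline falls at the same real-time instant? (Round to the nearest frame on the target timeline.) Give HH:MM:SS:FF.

Source frame index: (0×3600 + 5×60 + 6) × 24 + 19 = 7363.
Real time: 7363 / (24000/1001) = 7370363/24000 s.
Target frame: (7370363/24000) × (30000/1001) = 36815/4 ≈ 9203.750 → 9204.
At 30 labels/s: frame 9204 → 00:05:06:24.

00:05:06:24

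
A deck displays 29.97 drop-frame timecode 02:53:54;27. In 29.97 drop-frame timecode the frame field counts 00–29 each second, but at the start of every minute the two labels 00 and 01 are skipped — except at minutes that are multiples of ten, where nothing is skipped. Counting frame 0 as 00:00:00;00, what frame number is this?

312735

Complete 10-minute blocks: 17, each 17982 frames → 305694.
Remaining 3 whole minutes in the current block: 1800 + 2 × 1798 = 5396 frames.
Within the current minute: 54 × 30 + 27 − 2 = 1645 (labels ;00/;01 skipped at this minute). Total = 305694 + 5396 + 1645 = 312735.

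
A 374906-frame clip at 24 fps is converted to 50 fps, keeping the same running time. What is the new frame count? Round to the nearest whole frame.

781054 frames

Frames at target rate = 374906 × (50) / (24) = 4686325/6 ≈ 781054.167.
Nearest whole frame: 781054.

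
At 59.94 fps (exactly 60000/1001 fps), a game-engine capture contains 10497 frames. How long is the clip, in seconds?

175.12495 seconds

Running time = 10497 / (60000/1001) = 175.12495 s.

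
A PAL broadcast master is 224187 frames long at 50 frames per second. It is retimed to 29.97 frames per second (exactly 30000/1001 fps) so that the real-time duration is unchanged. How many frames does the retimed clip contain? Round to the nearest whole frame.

Frames at target rate = 224187 × (30000/1001) / (50) = 134512200/1001 ≈ 134377.822.
Nearest whole frame: 134378.

134378 frames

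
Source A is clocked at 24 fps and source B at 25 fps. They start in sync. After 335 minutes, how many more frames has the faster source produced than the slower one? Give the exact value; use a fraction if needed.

335 min = 20100 s.
A emits 24 × 20100 = 482400 frames; B emits 25 × 20100 = 502500.
Difference = 20100 frames; B is ahead of A.

20100 frames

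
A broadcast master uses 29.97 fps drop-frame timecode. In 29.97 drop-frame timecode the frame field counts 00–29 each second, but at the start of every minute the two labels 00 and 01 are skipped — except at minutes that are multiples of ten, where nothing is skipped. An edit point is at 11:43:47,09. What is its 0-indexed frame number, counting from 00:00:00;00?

Complete 10-minute blocks: 70, each 17982 frames → 1258740.
Remaining 3 whole minutes in the current block: 1800 + 2 × 1798 = 5396 frames.
Within the current minute: 47 × 30 + 9 − 2 = 1417 (labels ;00/;01 skipped at this minute). Total = 1258740 + 5396 + 1417 = 1265553.

1265553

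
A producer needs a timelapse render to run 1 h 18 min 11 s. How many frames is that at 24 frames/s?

112584 frames

1 h 18 min 11 s = 4691 s.
Frames = 4691 × 24 = 112584.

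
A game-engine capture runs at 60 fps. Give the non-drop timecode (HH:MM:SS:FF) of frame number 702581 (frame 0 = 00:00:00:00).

03:15:09:41

702581 ÷ 60 = 11709 full seconds, remainder 41 frames.
11709 s = 3 h 15 min 9 s.
Timecode: 03:15:09:41.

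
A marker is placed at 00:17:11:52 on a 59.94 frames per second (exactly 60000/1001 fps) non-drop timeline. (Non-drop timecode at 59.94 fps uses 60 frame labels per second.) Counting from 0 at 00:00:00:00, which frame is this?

frame 61912

Total seconds to the label: (0 × 3600 + 17 × 60 + 11) = 1031.
Frame index = 1031 × 60 + 52 = 61912.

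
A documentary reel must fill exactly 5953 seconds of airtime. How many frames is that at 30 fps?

178590 frames

Frames = 5953 × 30 = 178590.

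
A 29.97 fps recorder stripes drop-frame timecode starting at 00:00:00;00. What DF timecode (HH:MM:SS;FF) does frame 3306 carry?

00:01:50;08

Ten DF minutes hold 17982 frames, so frame 3306 lies in block 0 (frames 0–17981) with 3306 frames into that block.
The block's first minute is 1800 frames and the rest 1798 each; 3306 frames reaches minute 1, so 0 × 18 + 1 × 2 = 2 labels have been skipped so far.
Adding those back, label number 3306 + 2 = 3308 at 30 labels/s is 110 s + 8 f = 0 h 1 min 50 s frame 8, i.e. 00:01:50;08.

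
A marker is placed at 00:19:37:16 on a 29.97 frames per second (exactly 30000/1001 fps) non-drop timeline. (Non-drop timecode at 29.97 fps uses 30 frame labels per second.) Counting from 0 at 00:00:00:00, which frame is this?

35326

Total seconds to the label: (0 × 3600 + 19 × 60 + 37) = 1177.
Frame index = 1177 × 30 + 16 = 35326.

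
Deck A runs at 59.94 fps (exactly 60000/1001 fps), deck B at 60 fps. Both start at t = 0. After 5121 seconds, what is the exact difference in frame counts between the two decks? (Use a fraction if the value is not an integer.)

A emits 60000/1001 × 5121 = 307260000/1001 frames; B emits 60 × 5121 = 307260.
Difference = 307260/1001 frames (≈ 306.9530); B is ahead of A.

307260/1001 frames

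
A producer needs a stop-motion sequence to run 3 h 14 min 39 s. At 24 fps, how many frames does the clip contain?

3 h 14 min 39 s = 11679 s.
Frames = 11679 × 24 = 280296.

280296 frames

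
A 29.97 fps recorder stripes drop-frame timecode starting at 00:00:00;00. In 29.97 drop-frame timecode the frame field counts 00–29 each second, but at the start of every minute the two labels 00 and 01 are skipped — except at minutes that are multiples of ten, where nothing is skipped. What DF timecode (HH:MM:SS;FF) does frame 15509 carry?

00:08:37;15

Each 10-minute DF block holds 10 × 60 × 30 − 9 × 2 = 17982 frames. 15509 ÷ 17982 → 0 full blocks, remainder 15509.
Within the partial block the first minute is 1800 frames and each further minute 1798, so 8 further minute boundaries passed. Total skipped labels = 18 × 0 + 2 × 8 = 16.
Non-drop label index = 15509 + 16 = 15525; at 30 labels/s that is 00:08:37:15, i.e. DF 00:08:37;15.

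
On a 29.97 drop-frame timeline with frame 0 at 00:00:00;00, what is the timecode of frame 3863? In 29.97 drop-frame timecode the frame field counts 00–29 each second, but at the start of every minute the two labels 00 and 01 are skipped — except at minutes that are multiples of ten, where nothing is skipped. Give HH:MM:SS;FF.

Ten DF minutes hold 17982 frames, so frame 3863 lies in block 0 (frames 0–17981) with 3863 frames into that block.
The block's first minute is 1800 frames and the rest 1798 each; 3863 frames reaches minute 2, so 0 × 18 + 2 × 2 = 4 labels have been skipped so far.
Adding those back, label number 3863 + 4 = 3867 at 30 labels/s is 128 s + 27 f = 0 h 2 min 8 s frame 27, i.e. 00:02:08;27.

00:02:08;27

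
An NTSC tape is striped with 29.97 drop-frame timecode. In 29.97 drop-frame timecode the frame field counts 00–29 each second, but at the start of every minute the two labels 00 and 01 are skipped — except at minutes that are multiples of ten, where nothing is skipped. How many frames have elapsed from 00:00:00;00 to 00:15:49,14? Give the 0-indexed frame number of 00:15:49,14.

As if non-drop at 30 labels/s: (0 × 3600 + 15 × 60 + 49) × 30 + 14 = 28484.
Minute boundaries passed: 15; those not divisible by 10: 15 − 1 = 14; dropped labels = 2 × 14 = 28.
Actual frame index = 28484 − 28 = 28456.

28456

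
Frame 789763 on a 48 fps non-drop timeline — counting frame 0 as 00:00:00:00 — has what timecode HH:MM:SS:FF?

789763 ÷ 48 = 16453 full seconds, remainder 19 frames.
16453 s = 4 h 34 min 13 s.
Timecode: 04:34:13:19.

04:34:13:19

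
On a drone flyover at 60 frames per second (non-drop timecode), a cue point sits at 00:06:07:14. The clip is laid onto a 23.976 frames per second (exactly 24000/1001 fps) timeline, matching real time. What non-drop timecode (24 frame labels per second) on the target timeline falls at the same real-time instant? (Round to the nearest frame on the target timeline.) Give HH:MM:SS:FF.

00:06:06:21

Source frame index: (0×3600 + 6×60 + 7) × 60 + 14 = 22034.
Real time: 22034 / (60) = 11017/30 s.
Target frame: (11017/30) × (24000/1001) = 8813600/1001 ≈ 8804.795 → 8805.
At 24 labels/s: frame 8805 → 00:06:06:21.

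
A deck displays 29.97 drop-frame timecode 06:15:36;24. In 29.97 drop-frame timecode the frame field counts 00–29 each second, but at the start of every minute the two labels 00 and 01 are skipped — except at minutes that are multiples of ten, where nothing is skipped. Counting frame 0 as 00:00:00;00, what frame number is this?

As if non-drop at 30 labels/s: (6 × 3600 + 15 × 60 + 36) × 30 + 24 = 676104.
Minute boundaries passed: 375; those not divisible by 10: 375 − 37 = 338; dropped labels = 2 × 338 = 676.
Actual frame index = 676104 − 676 = 675428.

675428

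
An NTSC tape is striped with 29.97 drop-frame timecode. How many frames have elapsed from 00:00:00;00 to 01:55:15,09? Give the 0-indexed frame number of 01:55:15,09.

As if non-drop at 30 labels/s: (1 × 3600 + 55 × 60 + 15) × 30 + 9 = 207459.
Minute boundaries passed: 115; those not divisible by 10: 115 − 11 = 104; dropped labels = 2 × 104 = 208.
Actual frame index = 207459 − 208 = 207251.

207251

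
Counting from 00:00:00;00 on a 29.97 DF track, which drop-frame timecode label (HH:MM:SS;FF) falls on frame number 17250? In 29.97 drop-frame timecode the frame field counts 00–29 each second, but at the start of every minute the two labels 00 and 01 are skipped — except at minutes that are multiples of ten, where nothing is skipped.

00:09:35;18

Each 10-minute DF block holds 10 × 60 × 30 − 9 × 2 = 17982 frames. 17250 ÷ 17982 → 0 full blocks, remainder 17250.
Within the partial block the first minute is 1800 frames and each further minute 1798, so 9 further minute boundaries passed. Total skipped labels = 18 × 0 + 2 × 9 = 18.
Non-drop label index = 17250 + 18 = 17268; at 30 labels/s that is 00:09:35:18, i.e. DF 00:09:35;18.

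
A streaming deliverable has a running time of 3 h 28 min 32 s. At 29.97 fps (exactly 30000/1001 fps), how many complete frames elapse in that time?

374985 frames

3 h 28 min 32 s = 12512 s.
Frames = 12512 × 30000/1001 = 375360000/1001 ≈ 374985.0150.
Complete frames: 374985.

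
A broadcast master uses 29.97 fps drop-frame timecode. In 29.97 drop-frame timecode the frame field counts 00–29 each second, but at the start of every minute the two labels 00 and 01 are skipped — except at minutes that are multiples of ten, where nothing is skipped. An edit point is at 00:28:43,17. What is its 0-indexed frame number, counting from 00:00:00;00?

51655

As if non-drop at 30 labels/s: (0 × 3600 + 28 × 60 + 43) × 30 + 17 = 51707.
Minute boundaries passed: 28; those not divisible by 10: 28 − 2 = 26; dropped labels = 2 × 26 = 52.
Actual frame index = 51707 − 52 = 51655.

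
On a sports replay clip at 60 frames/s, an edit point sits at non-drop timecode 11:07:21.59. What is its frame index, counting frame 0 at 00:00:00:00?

2402519

Total seconds to the label: (11 × 3600 + 7 × 60 + 21) = 40041.
Frame index = 40041 × 60 + 59 = 2402519.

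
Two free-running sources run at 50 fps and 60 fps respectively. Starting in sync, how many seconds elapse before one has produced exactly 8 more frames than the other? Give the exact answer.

0.8 seconds

The gap grows by |60 − 50| = 10 frames per second.
Time for a 8-frame gap: 8 ÷ (10) = 0.8 s.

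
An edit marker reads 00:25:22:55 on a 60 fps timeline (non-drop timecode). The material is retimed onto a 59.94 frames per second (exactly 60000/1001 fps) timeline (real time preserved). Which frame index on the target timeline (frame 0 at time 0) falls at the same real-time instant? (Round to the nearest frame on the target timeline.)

frame 91284

Source frame index: (0×3600 + 25×60 + 22) × 60 + 55 = 91375.
Real time: 91375 / (60) = 18275/12 s.
Target frame: (18275/12) × (60000/1001) = 91375000/1001 ≈ 91283.716 → 91284.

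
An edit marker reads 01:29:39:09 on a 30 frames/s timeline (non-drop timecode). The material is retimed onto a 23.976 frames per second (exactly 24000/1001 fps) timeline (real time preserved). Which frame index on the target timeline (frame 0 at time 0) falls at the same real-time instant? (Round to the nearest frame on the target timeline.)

frame 128974

Source frame index: (1×3600 + 29×60 + 39) × 30 + 9 = 161379.
Real time: 161379 / (30) = 53793/10 s.
Target frame: (53793/10) × (24000/1001) = 129103200/1001 ≈ 128974.226 → 128974.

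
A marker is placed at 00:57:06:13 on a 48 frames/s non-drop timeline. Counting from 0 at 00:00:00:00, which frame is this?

Total seconds to the label: (0 × 3600 + 57 × 60 + 6) = 3426.
Frame index = 3426 × 48 + 13 = 164461.

164461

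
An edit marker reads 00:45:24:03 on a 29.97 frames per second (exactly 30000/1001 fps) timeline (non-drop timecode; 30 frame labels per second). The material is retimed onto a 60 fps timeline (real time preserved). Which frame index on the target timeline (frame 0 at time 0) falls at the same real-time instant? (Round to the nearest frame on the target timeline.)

Source frame index: (0×3600 + 45×60 + 24) × 30 + 3 = 81723.
Real time: 81723 / (30000/1001) = 27268241/10000 s.
Target frame: (27268241/10000) × (60) = 81804723/500 ≈ 163609.446 → 163609.

frame 163609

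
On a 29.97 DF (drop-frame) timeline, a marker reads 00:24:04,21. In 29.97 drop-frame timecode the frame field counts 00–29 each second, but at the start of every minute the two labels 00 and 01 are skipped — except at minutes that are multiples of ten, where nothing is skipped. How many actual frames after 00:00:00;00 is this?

43297

As if non-drop at 30 labels/s: (0 × 3600 + 24 × 60 + 4) × 30 + 21 = 43341.
Minute boundaries passed: 24; those not divisible by 10: 24 − 2 = 22; dropped labels = 2 × 22 = 44.
Actual frame index = 43341 − 44 = 43297.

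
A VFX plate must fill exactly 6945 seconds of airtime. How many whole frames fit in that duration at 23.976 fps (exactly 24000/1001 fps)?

166513 frames

Frames = 6945 × 24000/1001 = 166680000/1001 ≈ 166513.4865.
Complete frames: 166513.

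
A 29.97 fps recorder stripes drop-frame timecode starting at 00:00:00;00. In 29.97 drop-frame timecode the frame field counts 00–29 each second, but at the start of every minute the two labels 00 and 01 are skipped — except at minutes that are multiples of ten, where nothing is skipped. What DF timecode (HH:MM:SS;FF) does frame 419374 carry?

Ten DF minutes hold 17982 frames, so frame 419374 lies in block 23 (frames 413586–431567) with 5788 frames into that block.
The block's first minute is 1800 frames and the rest 1798 each; 5788 frames reaches minute 3, so 23 × 18 + 3 × 2 = 420 labels have been skipped so far.
Adding those back, label number 419374 + 420 = 419794 at 30 labels/s is 13993 s + 4 f = 3 h 53 min 13 s frame 4, i.e. 03:53:13;04.

03:53:13;04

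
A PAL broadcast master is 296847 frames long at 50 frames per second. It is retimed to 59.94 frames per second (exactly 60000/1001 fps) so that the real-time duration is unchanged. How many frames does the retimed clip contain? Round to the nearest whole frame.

355861 frames

Frames at target rate = 296847 × (60000/1001) / (50) = 356216400/1001 ≈ 355860.539.
Nearest whole frame: 355861.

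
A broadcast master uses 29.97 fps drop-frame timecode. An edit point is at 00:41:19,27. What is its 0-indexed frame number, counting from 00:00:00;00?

Complete 10-minute blocks: 4, each 17982 frames → 71928.
Remaining 1 whole minute in the current block: 1800 + 0 × 1798 = 1800 frames.
Within the current minute: 19 × 30 + 27 − 2 = 595 (labels ;00/;01 skipped at this minute). Total = 71928 + 1800 + 595 = 74323.

74323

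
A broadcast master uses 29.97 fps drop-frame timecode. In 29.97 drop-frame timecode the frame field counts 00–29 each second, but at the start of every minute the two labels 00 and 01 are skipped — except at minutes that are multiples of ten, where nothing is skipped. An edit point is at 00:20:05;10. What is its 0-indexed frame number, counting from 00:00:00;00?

36124

As if non-drop at 30 labels/s: (0 × 3600 + 20 × 60 + 5) × 30 + 10 = 36160.
Minute boundaries passed: 20; those not divisible by 10: 20 − 2 = 18; dropped labels = 2 × 18 = 36.
Actual frame index = 36160 − 36 = 36124.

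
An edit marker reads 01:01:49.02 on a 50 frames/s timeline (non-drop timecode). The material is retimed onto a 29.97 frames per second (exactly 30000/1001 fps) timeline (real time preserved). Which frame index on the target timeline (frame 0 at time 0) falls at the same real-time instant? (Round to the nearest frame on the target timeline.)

Source frame index: (1×3600 + 1×60 + 49) × 50 + 2 = 185452.
Real time: 185452 / (50) = 92726/25 s.
Target frame: (92726/25) × (30000/1001) = 111271200/1001 ≈ 111160.040 → 111160.

frame 111160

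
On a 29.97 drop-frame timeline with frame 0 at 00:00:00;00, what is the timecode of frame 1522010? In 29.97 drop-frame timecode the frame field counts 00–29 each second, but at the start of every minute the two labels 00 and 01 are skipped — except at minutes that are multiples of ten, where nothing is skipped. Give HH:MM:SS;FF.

14:06:24;14

Each 10-minute DF block holds 10 × 60 × 30 − 9 × 2 = 17982 frames. 1522010 ÷ 17982 → 84 full blocks, remainder 11522.
Within the partial block the first minute is 1800 frames and each further minute 1798, so 6 further minute boundaries passed. Total skipped labels = 18 × 84 + 2 × 6 = 1524.
Non-drop label index = 1522010 + 1524 = 1523534; at 30 labels/s that is 14:06:24:14, i.e. DF 14:06:24;14.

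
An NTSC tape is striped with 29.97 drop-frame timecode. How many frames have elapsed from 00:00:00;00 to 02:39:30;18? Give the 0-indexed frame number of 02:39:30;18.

As if non-drop at 30 labels/s: (2 × 3600 + 39 × 60 + 30) × 30 + 18 = 287118.
Minute boundaries passed: 159; those not divisible by 10: 159 − 15 = 144; dropped labels = 2 × 144 = 288.
Actual frame index = 287118 − 288 = 286830.

286830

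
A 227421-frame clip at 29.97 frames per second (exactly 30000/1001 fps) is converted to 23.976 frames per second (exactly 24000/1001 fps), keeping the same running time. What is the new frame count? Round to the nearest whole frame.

181937 frames

Frames at target rate = 227421 × (24000/1001) / (30000/1001) = 909684/5 ≈ 181936.800.
Nearest whole frame: 181937.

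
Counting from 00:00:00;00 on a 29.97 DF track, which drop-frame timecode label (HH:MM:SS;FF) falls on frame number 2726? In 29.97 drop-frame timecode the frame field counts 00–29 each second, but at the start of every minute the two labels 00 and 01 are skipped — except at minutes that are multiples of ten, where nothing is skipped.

Each 10-minute DF block holds 10 × 60 × 30 − 9 × 2 = 17982 frames. 2726 ÷ 17982 → 0 full blocks, remainder 2726.
Within the partial block the first minute is 1800 frames and each further minute 1798, so 1 further minute boundary passed. Total skipped labels = 18 × 0 + 2 × 1 = 2.
Non-drop label index = 2726 + 2 = 2728; at 30 labels/s that is 00:01:30:28, i.e. DF 00:01:30;28.

00:01:30;28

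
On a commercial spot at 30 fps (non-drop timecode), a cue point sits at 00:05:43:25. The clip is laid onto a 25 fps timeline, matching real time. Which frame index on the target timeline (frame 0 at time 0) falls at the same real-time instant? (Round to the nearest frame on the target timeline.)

Source frame index: (0×3600 + 5×60 + 43) × 30 + 25 = 10315.
Real time: 10315 / (30) = 2063/6 s.
Target frame: (2063/6) × (25) = 51575/6 ≈ 8595.833 → 8596.

frame 8596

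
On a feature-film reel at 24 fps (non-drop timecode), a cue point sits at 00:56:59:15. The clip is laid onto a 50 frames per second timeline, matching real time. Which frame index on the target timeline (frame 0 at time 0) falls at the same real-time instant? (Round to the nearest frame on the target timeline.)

Source frame index: (0×3600 + 56×60 + 59) × 24 + 15 = 82071.
Real time: 82071 / (24) = 27357/8 s.
Target frame: (27357/8) × (50) = 683925/4 ≈ 170981.250 → 170981.

frame 170981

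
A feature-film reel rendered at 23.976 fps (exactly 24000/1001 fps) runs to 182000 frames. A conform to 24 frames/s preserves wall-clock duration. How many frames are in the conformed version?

Target frames = source frames × (target rate / source rate) = 182000 × (24)/(24000/1001) = 182000 × 1001/1000 = 182182.

182182 frames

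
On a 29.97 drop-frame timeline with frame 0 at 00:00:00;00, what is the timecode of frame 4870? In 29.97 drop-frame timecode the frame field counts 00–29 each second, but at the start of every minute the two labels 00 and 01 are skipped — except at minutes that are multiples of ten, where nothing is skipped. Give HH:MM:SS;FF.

Each 10-minute DF block holds 10 × 60 × 30 − 9 × 2 = 17982 frames. 4870 ÷ 17982 → 0 full blocks, remainder 4870.
Within the partial block the first minute is 1800 frames and each further minute 1798, so 2 further minute boundaries passed. Total skipped labels = 18 × 0 + 2 × 2 = 4.
Non-drop label index = 4870 + 4 = 4874; at 30 labels/s that is 00:02:42:14, i.e. DF 00:02:42;14.

00:02:42;14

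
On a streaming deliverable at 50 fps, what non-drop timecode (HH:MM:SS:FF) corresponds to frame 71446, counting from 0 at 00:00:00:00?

00:23:48:46

71446 ÷ 50 = 1428 full seconds, remainder 46 frames.
1428 s = 0 h 23 min 48 s.
Timecode: 00:23:48:46.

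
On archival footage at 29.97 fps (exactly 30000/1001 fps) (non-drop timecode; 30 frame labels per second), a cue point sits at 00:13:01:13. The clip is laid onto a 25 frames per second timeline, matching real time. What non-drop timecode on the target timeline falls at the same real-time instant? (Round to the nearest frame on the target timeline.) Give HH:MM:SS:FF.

00:13:02:05

Source frame index: (0×3600 + 13×60 + 1) × 30 + 13 = 23443.
Real time: 23443 / (30000/1001) = 23466443/30000 s.
Target frame: (23466443/30000) × (25) = 23466443/1200 ≈ 19555.369 → 19555.
At 25 labels/s: frame 19555 → 00:13:02:05.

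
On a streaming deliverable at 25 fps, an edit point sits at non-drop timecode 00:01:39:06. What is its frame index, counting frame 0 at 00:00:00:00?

2481

Total seconds to the label: (0 × 3600 + 1 × 60 + 39) = 99.
Frame index = 99 × 25 + 6 = 2481.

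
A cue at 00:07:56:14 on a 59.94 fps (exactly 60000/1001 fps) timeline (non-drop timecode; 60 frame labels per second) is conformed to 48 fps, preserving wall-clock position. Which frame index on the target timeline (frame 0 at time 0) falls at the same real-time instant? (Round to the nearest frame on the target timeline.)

Source frame index: (0×3600 + 7×60 + 56) × 60 + 14 = 28574.
Real time: 28574 / (60000/1001) = 14301287/30000 s.
Target frame: (14301287/30000) × (48) = 14301287/625 ≈ 22882.059 → 22882.

frame 22882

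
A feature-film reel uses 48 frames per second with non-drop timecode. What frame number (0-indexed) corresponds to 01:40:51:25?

frame 290473

Total seconds to the label: (1 × 3600 + 40 × 60 + 51) = 6051.
Frame index = 6051 × 48 + 25 = 290473.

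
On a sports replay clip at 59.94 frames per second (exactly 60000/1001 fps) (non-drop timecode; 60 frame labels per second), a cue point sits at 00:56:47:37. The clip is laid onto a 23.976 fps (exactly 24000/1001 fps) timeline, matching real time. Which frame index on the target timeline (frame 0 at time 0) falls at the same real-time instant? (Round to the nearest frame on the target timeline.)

Source frame index: (0×3600 + 56×60 + 47) × 60 + 37 = 204457.
Real time: 204457 / (60000/1001) = 204661457/60000 s.
Target frame: (204661457/60000) × (24000/1001) = 408914/5 ≈ 81782.800 → 81783.

frame 81783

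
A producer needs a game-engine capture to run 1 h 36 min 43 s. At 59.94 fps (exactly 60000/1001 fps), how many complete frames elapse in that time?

347832 frames

1 h 36 min 43 s = 5803 s.
Frames = 5803 × 60000/1001 = 49740000/143 ≈ 347832.1678.
Complete frames: 347832.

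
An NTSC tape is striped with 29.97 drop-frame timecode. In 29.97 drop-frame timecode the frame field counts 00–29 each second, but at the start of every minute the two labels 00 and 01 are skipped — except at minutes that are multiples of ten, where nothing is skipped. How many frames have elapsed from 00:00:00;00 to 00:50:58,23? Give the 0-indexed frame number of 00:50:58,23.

91673

As if non-drop at 30 labels/s: (0 × 3600 + 50 × 60 + 58) × 30 + 23 = 91763.
Minute boundaries passed: 50; those not divisible by 10: 50 − 5 = 45; dropped labels = 2 × 45 = 90.
Actual frame index = 91763 − 90 = 91673.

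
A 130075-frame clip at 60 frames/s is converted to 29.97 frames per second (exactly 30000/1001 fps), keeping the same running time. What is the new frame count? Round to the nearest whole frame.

Frames at target rate = 130075 × (30000/1001) / (60) = 5912500/91 ≈ 64972.527.
Nearest whole frame: 64973.

64973 frames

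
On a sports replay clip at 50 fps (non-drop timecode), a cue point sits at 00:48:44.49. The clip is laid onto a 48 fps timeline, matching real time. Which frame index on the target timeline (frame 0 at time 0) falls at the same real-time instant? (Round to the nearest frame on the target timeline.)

Source frame index: (0×3600 + 48×60 + 44) × 50 + 49 = 146249.
Real time: 146249 / (50) = 146249/50 s.
Target frame: (146249/50) × (48) = 3509976/25 ≈ 140399.040 → 140399.

frame 140399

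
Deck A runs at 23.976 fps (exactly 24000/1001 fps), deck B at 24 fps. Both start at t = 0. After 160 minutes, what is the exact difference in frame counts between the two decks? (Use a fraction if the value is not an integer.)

230400/1001 frames

160 min = 9600 s.
A emits 24000/1001 × 9600 = 230400000/1001 frames; B emits 24 × 9600 = 230400.
Difference = 230400/1001 frames (≈ 230.1698); B is ahead of A.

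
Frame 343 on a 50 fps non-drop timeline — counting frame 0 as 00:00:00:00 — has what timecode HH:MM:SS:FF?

00:00:06:43

343 ÷ 50 = 6 full seconds, remainder 43 frames.
6 s = 0 h 0 min 6 s.
Timecode: 00:00:06:43.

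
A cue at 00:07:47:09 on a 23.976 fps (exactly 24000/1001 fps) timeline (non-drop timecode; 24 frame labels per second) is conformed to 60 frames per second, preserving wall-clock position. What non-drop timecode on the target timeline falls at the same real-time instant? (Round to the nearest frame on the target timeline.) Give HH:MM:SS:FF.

Source frame index: (0×3600 + 7×60 + 47) × 24 + 9 = 11217.
Real time: 11217 / (24000/1001) = 3742739/8000 s.
Target frame: (3742739/8000) × (60) = 11228217/400 ≈ 28070.542 → 28071.
At 60 labels/s: frame 28071 → 00:07:47:51.

00:07:47:51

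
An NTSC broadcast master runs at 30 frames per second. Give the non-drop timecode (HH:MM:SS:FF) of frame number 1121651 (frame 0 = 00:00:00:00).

1121651 ÷ 30 = 37388 full seconds, remainder 11 frames.
37388 s = 10 h 23 min 8 s.
Timecode: 10:23:08:11.

10:23:08:11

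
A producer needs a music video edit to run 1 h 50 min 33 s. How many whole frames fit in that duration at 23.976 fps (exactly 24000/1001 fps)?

1 h 50 min 33 s = 6633 s.
Frames = 6633 × 24000/1001 = 14472000/91 ≈ 159032.9670.
Complete frames: 159032.

159032 frames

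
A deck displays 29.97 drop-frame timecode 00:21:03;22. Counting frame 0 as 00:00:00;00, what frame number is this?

As if non-drop at 30 labels/s: (0 × 3600 + 21 × 60 + 3) × 30 + 22 = 37912.
Minute boundaries passed: 21; those not divisible by 10: 21 − 2 = 19; dropped labels = 2 × 19 = 38.
Actual frame index = 37912 − 38 = 37874.

37874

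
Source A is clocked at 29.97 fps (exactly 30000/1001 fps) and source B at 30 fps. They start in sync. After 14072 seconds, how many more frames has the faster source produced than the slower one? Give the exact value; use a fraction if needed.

A emits 30000/1001 × 14072 = 422160000/1001 frames; B emits 30 × 14072 = 422160.
Difference = 422160/1001 frames (≈ 421.7383); B is ahead of A.

422160/1001 frames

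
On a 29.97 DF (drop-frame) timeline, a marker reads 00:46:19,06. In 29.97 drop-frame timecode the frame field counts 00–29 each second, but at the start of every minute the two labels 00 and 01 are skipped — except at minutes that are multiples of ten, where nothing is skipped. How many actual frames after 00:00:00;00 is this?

As if non-drop at 30 labels/s: (0 × 3600 + 46 × 60 + 19) × 30 + 6 = 83376.
Minute boundaries passed: 46; those not divisible by 10: 46 − 4 = 42; dropped labels = 2 × 42 = 84.
Actual frame index = 83376 − 84 = 83292.

83292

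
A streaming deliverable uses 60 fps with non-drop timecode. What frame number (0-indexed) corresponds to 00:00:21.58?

1318

Total seconds to the label: (0 × 3600 + 0 × 60 + 21) = 21.
Frame index = 21 × 60 + 58 = 1318.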